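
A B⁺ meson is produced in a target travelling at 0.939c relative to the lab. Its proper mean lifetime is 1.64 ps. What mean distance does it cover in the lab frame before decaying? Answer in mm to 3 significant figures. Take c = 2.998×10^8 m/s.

γ = 1/√(1 − 0.939²) = 2.9077
Dilated lifetime: Δt = γτ₀ = 2.9077 × 1.64 ps = 4.7686 ps
d = vΔt = 0.939c × 4.7686 ps = 2.8151×10^8 m/s × 4.7686×10^-12 s = 1.34 mm

d ≈ 1.34 mm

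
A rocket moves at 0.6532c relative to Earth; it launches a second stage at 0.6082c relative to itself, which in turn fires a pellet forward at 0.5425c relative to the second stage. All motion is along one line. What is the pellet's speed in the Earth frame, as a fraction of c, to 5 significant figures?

Compose boost 2: (0.6082 + 0.6532)/(1 + 0.6082×0.6532) = 1.2614/1.397276 = 0.9027564
Compose boost 3: (0.5425 + 0.9027564)/(1 + 0.5425×0.9027564) = 1.445256/1.489745 = 0.97014

u ≈ 0.97014c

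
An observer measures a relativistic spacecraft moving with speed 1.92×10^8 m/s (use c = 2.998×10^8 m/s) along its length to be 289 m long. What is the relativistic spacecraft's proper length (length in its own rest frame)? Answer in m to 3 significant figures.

L₀ ≈ 376 m

β = v/c = 1.92×10^8 / 2.998×10^8 = 0.64043
γ = 1/√(1 − 0.64043²) = 1.3021
L₀ = γL = 1.3021 × 289 = 376 m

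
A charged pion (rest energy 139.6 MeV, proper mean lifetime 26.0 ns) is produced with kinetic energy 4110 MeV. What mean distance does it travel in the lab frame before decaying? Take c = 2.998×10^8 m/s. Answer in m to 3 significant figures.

γ = 1 + K/(m₀c²) = 1 + 4110/139.6 = 30.441
β = √(1 − 1/γ²) = 0.99946
Dilated lifetime: γτ₀ = 30.441 × 26.0 ns = 791.47 ns
d = βc·γτ₀ = 0.99946 × (2.998×10^8 m/s) × 7.9147×10^-7 s = 237 m

d ≈ 237 m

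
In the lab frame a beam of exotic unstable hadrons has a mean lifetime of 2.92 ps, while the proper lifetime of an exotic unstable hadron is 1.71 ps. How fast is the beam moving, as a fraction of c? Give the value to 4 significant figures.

γ = Δt/τ₀ = 2.92/1.71 = 1.70760
β = √(1 − 1/γ²) = √(1 − 1/1.70760²) = 0.8106

β ≈ 0.8106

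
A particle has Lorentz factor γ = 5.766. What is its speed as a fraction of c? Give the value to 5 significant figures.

β ≈ 0.98485

β = √(1 − 1/γ²) = √(1 − 1/5.766²) = √(0.9699219) = 0.98485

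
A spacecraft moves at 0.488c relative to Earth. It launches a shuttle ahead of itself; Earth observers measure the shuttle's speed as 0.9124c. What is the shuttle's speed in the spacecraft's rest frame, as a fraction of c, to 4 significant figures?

Inverse velocity addition: u' = (u − v)/(1 − uv/c²)
= (0.9124 − 0.488)/(1 − 0.9124×0.488) = 0.4244/0.554749 = 0.7650

u' ≈ 0.7650c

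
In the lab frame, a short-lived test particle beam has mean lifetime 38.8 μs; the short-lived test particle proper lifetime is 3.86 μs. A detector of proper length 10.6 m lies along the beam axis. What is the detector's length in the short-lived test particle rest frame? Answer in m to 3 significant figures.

Time dilation ⇒ γ = Δt/τ₀ = 38.8/3.86 = 10.052
Length contraction: L = L₀/γ = 10.6/10.052 = 1.05 m

L ≈ 1.05 m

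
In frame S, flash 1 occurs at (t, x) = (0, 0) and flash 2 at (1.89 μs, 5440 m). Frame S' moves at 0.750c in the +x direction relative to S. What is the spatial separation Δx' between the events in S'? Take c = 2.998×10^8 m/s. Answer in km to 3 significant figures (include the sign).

Δx' ≈ 7.58 km

γ = 1/√(1 − 0.750²) = 1.5119
Δx' = γ(Δx − vΔt) = 1.5119 × (5440 m − 0.750×(2.998×10^8 m/s)×1.89×10^-6 s)
= 1.5119 × (5015.0 m) = 7.58 km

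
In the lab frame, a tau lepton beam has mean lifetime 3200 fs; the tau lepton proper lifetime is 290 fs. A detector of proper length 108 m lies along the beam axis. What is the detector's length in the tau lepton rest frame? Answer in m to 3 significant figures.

Time dilation ⇒ γ = Δt/τ₀ = 3200/290 = 11.034
Length contraction: L = L₀/γ = 108/11.034 = 9.79 m

L ≈ 9.79 m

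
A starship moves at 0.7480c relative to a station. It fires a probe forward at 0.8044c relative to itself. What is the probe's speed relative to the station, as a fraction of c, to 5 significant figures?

u ≈ 0.96923c

Relativistic velocity addition: u = (u' + v)/(1 + u'v/c²)
= (0.8044 + 0.7480)/(1 + 0.8044×0.7480) = 1.5524/1.601691 = 0.96923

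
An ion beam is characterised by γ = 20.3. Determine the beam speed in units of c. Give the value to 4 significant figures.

β ≈ 0.9988

β = √(1 − 1/γ²) = √(1 − 1/20.3²) = √(0.997573) = 0.9988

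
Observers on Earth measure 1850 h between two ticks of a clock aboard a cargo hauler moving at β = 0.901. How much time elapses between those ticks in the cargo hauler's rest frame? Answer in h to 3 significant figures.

γ = 1/√(1 − 0.901²) = 2.3051
Proper time: τ₀ = Δt/γ = 1850/2.3051 = 803 h

τ₀ ≈ 803 h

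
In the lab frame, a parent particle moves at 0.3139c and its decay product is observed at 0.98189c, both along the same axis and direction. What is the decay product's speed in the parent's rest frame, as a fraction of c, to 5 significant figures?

u' ≈ 0.96560c

Inverse velocity addition: u' = (u − v)/(1 − uv/c²)
= (0.98189 − 0.3139)/(1 − 0.98189×0.3139) = 0.66799/0.6917847 = 0.96560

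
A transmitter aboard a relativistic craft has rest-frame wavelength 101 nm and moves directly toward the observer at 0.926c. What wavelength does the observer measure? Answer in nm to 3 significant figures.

Relativistic Doppler: λ_obs = λ_src √((1−β)/(1+β))
= 101 × √(0.074000/1.9260) = 101 × 0.19601 = 19.8 nm

λ_obs ≈ 19.8 nm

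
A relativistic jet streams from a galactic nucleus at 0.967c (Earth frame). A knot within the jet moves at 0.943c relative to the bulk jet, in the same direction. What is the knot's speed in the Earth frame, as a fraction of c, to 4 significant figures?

u ≈ 0.9990c

Relativistic velocity addition: u = (u' + v)/(1 + u'v/c²)
= (0.943 + 0.967)/(1 + 0.943×0.967) = 1.910/1.91188 = 0.9990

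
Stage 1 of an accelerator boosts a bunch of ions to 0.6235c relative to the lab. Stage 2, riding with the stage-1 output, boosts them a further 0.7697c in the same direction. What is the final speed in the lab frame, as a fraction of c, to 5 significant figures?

Compose boost 2: (0.7697 + 0.6235)/(1 + 0.7697×0.6235) = 1.3932/1.479908 = 0.94141

u ≈ 0.94141c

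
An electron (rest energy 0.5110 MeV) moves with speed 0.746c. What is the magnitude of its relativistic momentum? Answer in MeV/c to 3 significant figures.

p ≈ 0.572 MeV/c

γ = 1/√(1 − 0.746²) = 1.5016
p = γβm₀c = 1.5016 × 0.746 × 0.5110 MeV/c = 0.572 MeV/c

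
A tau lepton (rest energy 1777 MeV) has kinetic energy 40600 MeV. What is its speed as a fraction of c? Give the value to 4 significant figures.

γ = 1 + K/(m₀c²) = 1 + 40600/1777 = 23.8475
β = √(1 − 1/γ²) = 0.9991

β ≈ 0.9991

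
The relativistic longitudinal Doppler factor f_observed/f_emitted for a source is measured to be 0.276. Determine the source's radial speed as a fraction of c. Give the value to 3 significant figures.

β ≈ 0.858

f_obs/f_src = √((1−β)/(1+β)) = 0.276  ⇒  (1−β)/(1+β) = 0.076176
β = |1 − D²|/(1 + D²) = |1 − 0.076176|/(1 + 0.076176) = 0.858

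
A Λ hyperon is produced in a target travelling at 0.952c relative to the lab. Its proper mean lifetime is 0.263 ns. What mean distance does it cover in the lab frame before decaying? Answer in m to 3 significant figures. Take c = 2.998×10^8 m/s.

d ≈ 0.245 m

γ = 1/√(1 − 0.952²) = 3.2669
Dilated lifetime: Δt = γτ₀ = 3.2669 × 0.263 ns = 0.85920 ns
d = vΔt = 0.952c × 0.85920 ns = 2.8541×10^8 m/s × 8.5920×10^-10 s = 0.245 m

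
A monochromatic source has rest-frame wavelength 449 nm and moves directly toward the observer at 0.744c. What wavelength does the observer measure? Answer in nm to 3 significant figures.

Relativistic Doppler: λ_obs = λ_src √((1−β)/(1+β))
= 449 × √(0.25600/1.7440) = 449 × 0.38313 = 172 nm

λ_obs ≈ 172 nm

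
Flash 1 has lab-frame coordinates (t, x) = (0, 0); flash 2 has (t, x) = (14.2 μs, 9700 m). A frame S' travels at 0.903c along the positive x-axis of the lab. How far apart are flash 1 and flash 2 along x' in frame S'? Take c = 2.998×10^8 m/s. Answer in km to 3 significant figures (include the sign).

γ = 1/√(1 − 0.903²) = 2.3275
Δx' = γ(Δx − vΔt) = 2.3275 × (9700 m − 0.903×(2.998×10^8 m/s)×14.2×10^-6 s)
= 2.3275 × (5855.8 m) = 13.6 km

Δx' ≈ 13.6 km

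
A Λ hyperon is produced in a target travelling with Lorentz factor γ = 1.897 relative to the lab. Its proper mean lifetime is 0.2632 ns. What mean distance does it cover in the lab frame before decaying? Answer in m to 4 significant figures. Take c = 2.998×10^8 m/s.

d ≈ 0.1272 m

β = √(1 − 1/γ²) = √(1 − 1/1.897²) = 0.849773
Dilated lifetime: Δt = γτ₀ = 1.897 × 0.2632 ns = 0.499290 ns
d = vΔt = 0.849773c × 0.499290 ns = 2.54762×10^8 m/s × 4.99290×10^-10 s = 0.1272 m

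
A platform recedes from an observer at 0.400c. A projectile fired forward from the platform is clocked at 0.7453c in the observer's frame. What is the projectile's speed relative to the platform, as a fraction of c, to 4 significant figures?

Inverse velocity addition: u' = (u − v)/(1 − uv/c²)
= (0.7453 − 0.400)/(1 − 0.7453×0.400) = 0.3453/0.701880 = 0.4920

u' ≈ 0.4920c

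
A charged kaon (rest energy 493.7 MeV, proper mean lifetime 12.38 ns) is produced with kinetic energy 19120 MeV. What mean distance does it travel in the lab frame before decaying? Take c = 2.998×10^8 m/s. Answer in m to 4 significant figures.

γ = 1 + K/(m₀c²) = 1 + 19120/493.7 = 39.7280
β = √(1 − 1/γ²) = 0.999683
Dilated lifetime: γτ₀ = 39.7280 × 12.38 ns = 491.832 ns
d = βc·γτ₀ = 0.999683 × (2.998×10^8 m/s) × 4.91832×10^-7 s = 147.4 m

d ≈ 147.4 m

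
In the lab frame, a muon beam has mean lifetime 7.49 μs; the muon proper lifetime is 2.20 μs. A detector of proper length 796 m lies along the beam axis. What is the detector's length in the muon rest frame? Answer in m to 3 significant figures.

Time dilation ⇒ γ = Δt/τ₀ = 7.49/2.20 = 3.4045
Length contraction: L = L₀/γ = 796/3.4045 = 234 m

L ≈ 234 m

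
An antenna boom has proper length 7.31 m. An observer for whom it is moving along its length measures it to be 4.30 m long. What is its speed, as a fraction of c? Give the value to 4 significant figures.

β ≈ 0.8087

γ = L₀/L = 7.31/4.30 = 1.70000
β = √(1 − 1/γ²) = 0.8087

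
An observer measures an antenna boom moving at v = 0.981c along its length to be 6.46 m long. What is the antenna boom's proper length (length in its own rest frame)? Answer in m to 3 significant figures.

L₀ ≈ 33.3 m

γ = 1/√(1 − 0.981²) = 5.1544
L₀ = γL = 5.1544 × 6.46 = 33.3 m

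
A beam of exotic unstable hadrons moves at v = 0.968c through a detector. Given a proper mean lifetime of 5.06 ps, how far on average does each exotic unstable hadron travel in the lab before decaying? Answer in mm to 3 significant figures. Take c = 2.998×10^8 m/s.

γ = 1/√(1 − 0.968²) = 3.9849
Dilated lifetime: Δt = γτ₀ = 3.9849 × 5.06 ps = 20.163 ps
d = vΔt = 0.968c × 20.163 ps = 2.9021×10^8 m/s × 2.0163×10^-11 s = 5.85 mm

d ≈ 5.85 mm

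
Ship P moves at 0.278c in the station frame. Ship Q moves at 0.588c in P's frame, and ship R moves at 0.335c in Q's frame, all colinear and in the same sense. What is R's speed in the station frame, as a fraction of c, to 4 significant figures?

u ≈ 0.8639c

Compose boost 2: (0.588 + 0.278)/(1 + 0.588×0.278) = 0.8660/1.16346 = 0.744329
Compose boost 3: (0.335 + 0.744329)/(1 + 0.335×0.744329) = 1.07933/1.24935 = 0.8639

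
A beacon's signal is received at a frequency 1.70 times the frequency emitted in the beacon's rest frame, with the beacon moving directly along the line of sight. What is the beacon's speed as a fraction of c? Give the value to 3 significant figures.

f_obs/f_src = √((1+β)/(1−β)) = 1.70  ⇒  (1+β)/(1−β) = 2.8900
β = |1 − D²|/(1 + D²) = |1 − 2.8900|/(1 + 2.8900) = 0.486

β ≈ 0.486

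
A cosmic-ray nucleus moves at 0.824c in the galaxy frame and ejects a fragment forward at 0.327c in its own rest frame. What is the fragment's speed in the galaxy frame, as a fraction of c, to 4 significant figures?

u ≈ 0.9067c

Compose boost 2: (0.327 + 0.824)/(1 + 0.327×0.824) = 1.151/1.26945 = 0.9067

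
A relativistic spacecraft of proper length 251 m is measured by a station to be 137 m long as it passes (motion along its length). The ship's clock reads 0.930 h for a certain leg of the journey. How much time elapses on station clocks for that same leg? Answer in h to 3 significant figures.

Δt ≈ 1.70 h

Length contraction ⇒ γ = L₀/L = 251/137 = 1.8321
Time dilation: Δt = γτ₀ = 1.8321 × 0.930 h = 1.70 h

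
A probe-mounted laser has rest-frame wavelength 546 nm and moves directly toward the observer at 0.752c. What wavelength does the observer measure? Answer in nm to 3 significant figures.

Relativistic Doppler: λ_obs = λ_src √((1−β)/(1+β))
= 546 × √(0.24800/1.7520) = 546 × 0.37623 = 205 nm

λ_obs ≈ 205 nm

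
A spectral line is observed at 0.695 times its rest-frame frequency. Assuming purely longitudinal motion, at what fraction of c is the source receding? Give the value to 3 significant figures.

f_obs/f_src = √((1−β)/(1+β)) = 0.695  ⇒  (1−β)/(1+β) = 0.48302
β = |1 − D²|/(1 + D²) = |1 − 0.48302|/(1 + 0.48302) = 0.349

β ≈ 0.349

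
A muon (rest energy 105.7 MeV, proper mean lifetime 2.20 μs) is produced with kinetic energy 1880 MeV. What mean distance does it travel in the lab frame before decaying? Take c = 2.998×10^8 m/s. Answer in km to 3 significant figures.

d ≈ 12.4 km

γ = 1 + K/(m₀c²) = 1 + 1880/105.7 = 18.786
β = √(1 − 1/γ²) = 0.99858
Dilated lifetime: γτ₀ = 18.786 × 2.20 μs = 41.330 μs
d = βc·γτ₀ = 0.99858 × (2.998×10^8 m/s) × 4.1330×10^-5 s = 12.4 km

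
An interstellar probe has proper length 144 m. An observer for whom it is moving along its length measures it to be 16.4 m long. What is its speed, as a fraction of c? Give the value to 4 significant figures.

β ≈ 0.9935

γ = L₀/L = 144/16.4 = 8.78049
β = √(1 − 1/γ²) = 0.9935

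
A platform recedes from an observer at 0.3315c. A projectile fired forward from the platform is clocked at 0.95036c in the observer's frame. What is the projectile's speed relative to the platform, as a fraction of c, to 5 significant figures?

Inverse velocity addition: u' = (u − v)/(1 − uv/c²)
= (0.95036 − 0.3315)/(1 − 0.95036×0.3315) = 0.61886/0.6849557 = 0.90350

u' ≈ 0.90350c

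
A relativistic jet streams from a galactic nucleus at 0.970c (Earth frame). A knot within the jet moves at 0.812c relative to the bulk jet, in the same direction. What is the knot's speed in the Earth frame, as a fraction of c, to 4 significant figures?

u ≈ 0.9968c

Relativistic velocity addition: u = (u' + v)/(1 + u'v/c²)
= (0.812 + 0.970)/(1 + 0.812×0.970) = 1.782/1.78764 = 0.9968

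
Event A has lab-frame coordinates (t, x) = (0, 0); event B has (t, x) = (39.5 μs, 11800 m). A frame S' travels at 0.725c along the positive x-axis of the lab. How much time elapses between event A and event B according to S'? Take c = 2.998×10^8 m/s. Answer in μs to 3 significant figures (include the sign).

γ = 1/√(1 − 0.725²) = 1.4519
Δt' = γ(Δt − vΔx/c²) = 1.4519 × (39.5 μs − 0.725×11800 m / (2.998×10^8 m/s))
= 1.4519 × (10.964 μs) = 15.9 μs

Δt' ≈ 15.9 μs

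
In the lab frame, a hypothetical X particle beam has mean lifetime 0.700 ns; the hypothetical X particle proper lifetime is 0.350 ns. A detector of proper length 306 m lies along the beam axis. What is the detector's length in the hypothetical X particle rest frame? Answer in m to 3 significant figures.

L ≈ 153 m

Time dilation ⇒ γ = Δt/τ₀ = 0.700/0.350 = 2.0000
Length contraction: L = L₀/γ = 306/2.0000 = 153 m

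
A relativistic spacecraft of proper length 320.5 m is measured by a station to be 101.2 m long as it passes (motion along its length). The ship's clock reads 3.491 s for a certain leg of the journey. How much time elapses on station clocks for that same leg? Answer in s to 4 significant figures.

Δt ≈ 11.06 s

Length contraction ⇒ γ = L₀/L = 320.5/101.2 = 3.16700
Time dilation: Δt = γτ₀ = 3.16700 × 3.491 s = 11.06 s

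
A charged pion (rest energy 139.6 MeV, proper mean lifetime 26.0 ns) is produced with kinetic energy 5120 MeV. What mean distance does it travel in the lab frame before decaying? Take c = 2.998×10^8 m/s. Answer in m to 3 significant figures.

γ = 1 + K/(m₀c²) = 1 + 5120/139.6 = 37.676
β = √(1 − 1/γ²) = 0.99965
Dilated lifetime: γτ₀ = 37.676 × 26.0 ns = 979.58 ns
d = βc·γτ₀ = 0.99965 × (2.998×10^8 m/s) × 9.7958×10^-7 s = 294 m

d ≈ 294 m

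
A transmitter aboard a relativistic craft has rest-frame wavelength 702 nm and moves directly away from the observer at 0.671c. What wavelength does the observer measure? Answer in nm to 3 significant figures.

Relativistic Doppler: λ_obs = λ_src √((1+β)/(1−β))
= 702 × √(1.6710/0.32900) = 702 × 2.2537 = 1580 nm

λ_obs ≈ 1580 nm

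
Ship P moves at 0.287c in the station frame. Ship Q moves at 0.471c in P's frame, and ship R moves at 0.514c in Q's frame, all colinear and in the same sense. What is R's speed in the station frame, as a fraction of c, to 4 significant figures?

Compose boost 2: (0.471 + 0.287)/(1 + 0.471×0.287) = 0.7580/1.13518 = 0.667737
Compose boost 3: (0.514 + 0.667737)/(1 + 0.514×0.667737) = 1.18174/1.34322 = 0.8798

u ≈ 0.8798c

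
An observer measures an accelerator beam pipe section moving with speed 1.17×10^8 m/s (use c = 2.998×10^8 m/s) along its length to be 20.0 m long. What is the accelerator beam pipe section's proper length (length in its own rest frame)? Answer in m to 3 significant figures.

β = v/c = 1.17×10^8 / 2.998×10^8 = 0.39026
γ = 1/√(1 − 0.39026²) = 1.0861
L₀ = γL = 1.0861 × 20.0 = 21.7 m

L₀ ≈ 21.7 m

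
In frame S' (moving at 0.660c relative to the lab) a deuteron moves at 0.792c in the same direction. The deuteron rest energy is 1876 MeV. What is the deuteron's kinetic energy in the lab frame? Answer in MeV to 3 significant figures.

u_lab = (0.792 + 0.660)/(1 + 0.792×0.660) = 0.953557
γ = 1/√(1 − 0.953557²) = 3.3199
K = (γ − 1)m₀c² = (3.3199 − 1) × 1876 = 2.3199 × 1876 = 4350 MeV

K ≈ 4350 MeV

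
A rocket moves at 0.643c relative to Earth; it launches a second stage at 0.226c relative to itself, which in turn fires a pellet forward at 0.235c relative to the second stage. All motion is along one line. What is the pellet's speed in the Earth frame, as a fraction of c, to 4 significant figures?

Compose boost 2: (0.226 + 0.643)/(1 + 0.226×0.643) = 0.8690/1.14532 = 0.758741
Compose boost 3: (0.235 + 0.758741)/(1 + 0.235×0.758741) = 0.993741/1.17830 = 0.8434

u ≈ 0.8434c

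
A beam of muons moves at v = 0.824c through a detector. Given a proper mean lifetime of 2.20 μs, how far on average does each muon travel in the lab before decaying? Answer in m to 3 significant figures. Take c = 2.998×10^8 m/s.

d ≈ 959 m

γ = 1/√(1 − 0.824²) = 1.7649
Dilated lifetime: Δt = γτ₀ = 1.7649 × 2.20 μs = 3.8829 μs
d = vΔt = 0.824c × 3.8829 μs = 2.4704×10^8 m/s × 3.8829×10^-6 s = 959 m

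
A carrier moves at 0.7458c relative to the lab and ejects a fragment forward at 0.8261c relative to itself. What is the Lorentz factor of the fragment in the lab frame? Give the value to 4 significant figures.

u_lab = (0.8261 + 0.7458)/(1 + 0.8261×0.7458) = 1.5719/1.616105 = 0.9726470
γ = 1/√(1 − 0.9726470²) = 4.305

γ ≈ 4.305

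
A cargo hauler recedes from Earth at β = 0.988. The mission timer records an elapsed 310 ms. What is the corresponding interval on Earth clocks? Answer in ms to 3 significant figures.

γ = 1/√(1 − 0.988²) = 6.4744
Time dilation: Δt = γτ₀ = 6.4744 × 310 ms = 2010 ms

Δt ≈ 2010 ms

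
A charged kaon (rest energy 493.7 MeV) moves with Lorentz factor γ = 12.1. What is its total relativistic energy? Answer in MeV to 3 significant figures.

E ≈ 5970 MeV

γ = 12.1 (given)
E = γm₀c² = 12.1 × 493.7 MeV = 5970 MeV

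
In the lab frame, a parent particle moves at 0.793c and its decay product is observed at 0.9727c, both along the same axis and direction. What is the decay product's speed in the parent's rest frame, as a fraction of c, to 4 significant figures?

Inverse velocity addition: u' = (u − v)/(1 − uv/c²)
= (0.9727 − 0.793)/(1 − 0.9727×0.793) = 0.1797/0.228649 = 0.7859

u' ≈ 0.7859c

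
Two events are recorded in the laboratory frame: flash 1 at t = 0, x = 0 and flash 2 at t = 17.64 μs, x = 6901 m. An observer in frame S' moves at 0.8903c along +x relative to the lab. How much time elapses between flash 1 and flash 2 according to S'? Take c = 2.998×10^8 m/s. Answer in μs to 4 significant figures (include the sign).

γ = 1/√(1 − 0.8903²) = 2.19599
Δt' = γ(Δt − vΔx/c²) = 2.19599 × (17.64 μs − 0.8903×6901 m / (2.998×10^8 m/s))
= 2.19599 × (-2.85353 μs) = -6.266 μs

Δt' ≈ -6.266 μs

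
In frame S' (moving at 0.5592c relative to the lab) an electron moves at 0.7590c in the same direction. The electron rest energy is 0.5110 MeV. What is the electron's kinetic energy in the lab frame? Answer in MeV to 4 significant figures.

u_lab = (0.7590 + 0.5592)/(1 + 0.7590×0.5592) = 0.9254210
γ = 1/√(1 − 0.9254210²) = 2.63894
K = (γ − 1)m₀c² = (2.63894 − 1) × 0.5110 = 1.63894 × 0.5110 = 0.8375 MeV

K ≈ 0.8375 MeV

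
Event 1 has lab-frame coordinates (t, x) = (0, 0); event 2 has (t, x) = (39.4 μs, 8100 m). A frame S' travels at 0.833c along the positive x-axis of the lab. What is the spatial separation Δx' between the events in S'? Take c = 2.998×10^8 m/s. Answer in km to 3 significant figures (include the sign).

γ = 1/√(1 − 0.833²) = 1.8074
Δx' = γ(Δx − vΔt) = 1.8074 × (8100 m − 0.833×(2.998×10^8 m/s)×39.4×10^-6 s)
= 1.8074 × (-1739.5 m) = -3.14 km

Δx' ≈ -3.14 km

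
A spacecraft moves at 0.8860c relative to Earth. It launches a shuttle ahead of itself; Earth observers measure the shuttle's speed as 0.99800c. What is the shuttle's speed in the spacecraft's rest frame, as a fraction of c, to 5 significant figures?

u' ≈ 0.96742c

Inverse velocity addition: u' = (u − v)/(1 − uv/c²)
= (0.99800 − 0.8860)/(1 − 0.99800×0.8860) = 0.11200/0.1157720 = 0.96742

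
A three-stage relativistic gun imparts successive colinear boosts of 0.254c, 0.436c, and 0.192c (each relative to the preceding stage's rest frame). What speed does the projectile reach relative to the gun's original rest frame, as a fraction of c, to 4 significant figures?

Compose boost 2: (0.436 + 0.254)/(1 + 0.436×0.254) = 0.6900/1.11074 = 0.621205
Compose boost 3: (0.192 + 0.621205)/(1 + 0.192×0.621205) = 0.813205/1.11927 = 0.7265

u ≈ 0.7265c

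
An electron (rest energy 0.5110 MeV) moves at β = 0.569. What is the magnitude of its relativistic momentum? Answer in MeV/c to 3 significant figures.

p ≈ 0.354 MeV/c

γ = 1/√(1 − 0.569²) = 1.2160
p = γβm₀c = 1.2160 × 0.569 × 0.5110 MeV/c = 0.354 MeV/c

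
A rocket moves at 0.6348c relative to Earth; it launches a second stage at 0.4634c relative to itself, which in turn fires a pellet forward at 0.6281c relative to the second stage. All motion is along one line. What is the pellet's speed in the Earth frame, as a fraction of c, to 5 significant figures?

Compose boost 2: (0.4634 + 0.6348)/(1 + 0.4634×0.6348) = 1.0982/1.294166 = 0.8485772
Compose boost 3: (0.6281 + 0.8485772)/(1 + 0.6281×0.8485772) = 1.476677/1.532991 = 0.96327

u ≈ 0.96327c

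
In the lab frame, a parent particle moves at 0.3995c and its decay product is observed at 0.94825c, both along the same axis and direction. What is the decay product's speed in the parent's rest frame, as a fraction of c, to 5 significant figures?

Inverse velocity addition: u' = (u − v)/(1 − uv/c²)
= (0.94825 − 0.3995)/(1 − 0.94825×0.3995) = 0.54875/0.6211741 = 0.88341

u' ≈ 0.88341c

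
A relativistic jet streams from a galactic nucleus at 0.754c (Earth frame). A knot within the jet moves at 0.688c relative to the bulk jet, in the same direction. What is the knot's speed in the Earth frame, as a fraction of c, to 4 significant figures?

u ≈ 0.9495c

Relativistic velocity addition: u = (u' + v)/(1 + u'v/c²)
= (0.688 + 0.754)/(1 + 0.688×0.754) = 1.442/1.51875 = 0.9495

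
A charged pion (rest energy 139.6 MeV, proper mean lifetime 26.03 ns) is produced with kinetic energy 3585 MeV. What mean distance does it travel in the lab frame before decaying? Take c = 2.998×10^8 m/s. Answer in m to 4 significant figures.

d ≈ 208.1 m

γ = 1 + K/(m₀c²) = 1 + 3585/139.6 = 26.6805
β = √(1 − 1/γ²) = 0.999297
Dilated lifetime: γτ₀ = 26.6805 × 26.03 ns = 694.494 ns
d = βc·γτ₀ = 0.999297 × (2.998×10^8 m/s) × 6.94494×10^-7 s = 208.1 m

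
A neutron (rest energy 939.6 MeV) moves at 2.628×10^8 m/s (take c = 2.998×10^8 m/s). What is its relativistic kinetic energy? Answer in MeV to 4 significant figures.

β = v/c = 2.628×10^8 / 2.998×10^8 = 0.876584
γ = 1/√(1 − 0.876584²) = 2.07793
K = (γ − 1)m₀c² = (2.07793 − 1) × 939.6 MeV = 1.07793 × 939.6 MeV = 1013 MeV

K ≈ 1013 MeV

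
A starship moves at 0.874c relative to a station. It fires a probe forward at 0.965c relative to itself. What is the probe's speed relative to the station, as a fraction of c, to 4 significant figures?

u ≈ 0.9976c

Relativistic velocity addition: u = (u' + v)/(1 + u'v/c²)
= (0.965 + 0.874)/(1 + 0.965×0.874) = 1.839/1.84341 = 0.9976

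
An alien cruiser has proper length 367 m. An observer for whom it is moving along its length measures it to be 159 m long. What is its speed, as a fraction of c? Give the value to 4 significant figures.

γ = L₀/L = 367/159 = 2.30818
β = √(1 − 1/γ²) = 0.9013

β ≈ 0.9013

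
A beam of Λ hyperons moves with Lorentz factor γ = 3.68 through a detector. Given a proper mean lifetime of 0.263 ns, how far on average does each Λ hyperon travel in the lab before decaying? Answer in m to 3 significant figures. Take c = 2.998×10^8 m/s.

d ≈ 0.279 m

β = √(1 − 1/γ²) = √(1 − 1/3.68²) = 0.96237
Dilated lifetime: Δt = γτ₀ = 3.68 × 0.263 ns = 0.96784 ns
d = vΔt = 0.96237c × 0.96784 ns = 2.8852×10^8 m/s × 9.6784×10^-10 s = 0.279 m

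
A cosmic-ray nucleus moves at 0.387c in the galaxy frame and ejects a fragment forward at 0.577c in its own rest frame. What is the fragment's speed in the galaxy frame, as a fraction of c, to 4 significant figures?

u ≈ 0.7880c

Compose boost 2: (0.577 + 0.387)/(1 + 0.577×0.387) = 0.9640/1.22330 = 0.7880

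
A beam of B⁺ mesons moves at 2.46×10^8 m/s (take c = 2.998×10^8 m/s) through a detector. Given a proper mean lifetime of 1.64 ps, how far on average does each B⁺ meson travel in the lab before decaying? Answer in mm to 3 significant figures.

β = v/c = 2.46×10^8 / 2.998×10^8 = 0.82055
γ = 1/√(1 − 0.82055²) = 1.7495
Dilated lifetime: Δt = γτ₀ = 1.7495 × 1.64 ps = 2.8692 ps
d = vΔt = 0.82055c × 2.8692 ps = 2.4600×10^8 m/s × 2.8692×10^-12 s = 0.706 mm

d ≈ 0.706 mm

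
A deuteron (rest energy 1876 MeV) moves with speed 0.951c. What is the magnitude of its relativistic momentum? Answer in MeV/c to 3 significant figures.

γ = 1/√(1 − 0.951²) = 3.2342
p = γβm₀c = 3.2342 × 0.951 × 1876 MeV/c = 5770 MeV/c

p ≈ 5770 MeV/c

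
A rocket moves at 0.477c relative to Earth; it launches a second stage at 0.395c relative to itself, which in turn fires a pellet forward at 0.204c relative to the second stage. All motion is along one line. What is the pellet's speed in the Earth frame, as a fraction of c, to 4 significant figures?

Compose boost 2: (0.395 + 0.477)/(1 + 0.395×0.477) = 0.8720/1.18841 = 0.733750
Compose boost 3: (0.204 + 0.733750)/(1 + 0.204×0.733750) = 0.937750/1.14969 = 0.8157

u ≈ 0.8157c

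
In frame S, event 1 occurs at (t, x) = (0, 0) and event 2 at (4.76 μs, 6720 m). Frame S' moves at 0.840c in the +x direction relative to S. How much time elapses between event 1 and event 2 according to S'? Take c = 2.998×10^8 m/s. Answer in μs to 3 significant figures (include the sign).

Δt' ≈ -25.9 μs

γ = 1/√(1 − 0.840²) = 1.8430
Δt' = γ(Δt − vΔx/c²) = 1.8430 × (4.76 μs − 0.840×6720 m / (2.998×10^8 m/s))
= 1.8430 × (-14.069 μs) = -25.9 μs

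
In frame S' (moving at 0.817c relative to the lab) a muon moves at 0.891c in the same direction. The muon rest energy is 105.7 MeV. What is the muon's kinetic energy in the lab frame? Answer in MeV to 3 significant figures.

K ≈ 592 MeV

u_lab = (0.891 + 0.817)/(1 + 0.891×0.817) = 0.988456
γ = 1/√(1 − 0.988456²) = 6.6004
K = (γ − 1)m₀c² = (6.6004 − 1) × 105.7 = 5.6004 × 105.7 = 592 MeV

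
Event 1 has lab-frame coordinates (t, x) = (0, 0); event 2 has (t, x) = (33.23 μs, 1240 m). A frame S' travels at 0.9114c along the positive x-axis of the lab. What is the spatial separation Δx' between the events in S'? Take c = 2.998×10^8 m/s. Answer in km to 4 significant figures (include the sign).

γ = 1/√(1 − 0.9114²) = 2.43001
Δx' = γ(Δx − vΔt) = 2.43001 × (1240 m − 0.9114×(2.998×10^8 m/s)×33.23×10^-6 s)
= 2.43001 × (-7839.69 m) = -19.05 km

Δx' ≈ -19.05 km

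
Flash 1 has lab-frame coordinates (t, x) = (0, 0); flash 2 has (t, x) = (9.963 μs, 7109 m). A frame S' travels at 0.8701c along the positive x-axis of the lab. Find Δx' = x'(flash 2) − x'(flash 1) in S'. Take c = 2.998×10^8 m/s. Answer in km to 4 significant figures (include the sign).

Δx' ≈ 9.151 km

γ = 1/√(1 − 0.8701²) = 2.02891
Δx' = γ(Δx − vΔt) = 2.02891 × (7109 m − 0.8701×(2.998×10^8 m/s)×9.963×10^-6 s)
= 2.02891 × (4510.09 m) = 9.151 km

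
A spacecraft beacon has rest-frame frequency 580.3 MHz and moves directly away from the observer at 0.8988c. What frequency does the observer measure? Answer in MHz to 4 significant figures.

f_obs ≈ 134.0 MHz

Relativistic Doppler: f_obs = f_src √((1−β)/(1+β))
= 580.3 × √(0.101200/1.89880) = 580.3 × 0.230861 = 134.0 MHz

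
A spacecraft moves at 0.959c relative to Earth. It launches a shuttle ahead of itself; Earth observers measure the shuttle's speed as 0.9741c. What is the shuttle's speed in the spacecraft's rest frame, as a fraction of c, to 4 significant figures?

u' ≈ 0.2294c

Inverse velocity addition: u' = (u − v)/(1 − uv/c²)
= (0.9741 − 0.959)/(1 − 0.9741×0.959) = 0.01510/0.0658381 = 0.2294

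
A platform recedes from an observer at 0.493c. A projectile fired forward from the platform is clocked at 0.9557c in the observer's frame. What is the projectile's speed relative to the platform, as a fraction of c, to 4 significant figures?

Inverse velocity addition: u' = (u − v)/(1 − uv/c²)
= (0.9557 − 0.493)/(1 − 0.9557×0.493) = 0.4627/0.528840 = 0.8749

u' ≈ 0.8749c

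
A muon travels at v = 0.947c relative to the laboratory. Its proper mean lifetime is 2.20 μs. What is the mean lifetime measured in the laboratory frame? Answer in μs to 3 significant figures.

γ = 1/√(1 − 0.947²) = 3.1130
Time dilation: Δt = γτ₀ = 3.1130 × 2.20 μs = 6.85 μs

Δt ≈ 6.85 μs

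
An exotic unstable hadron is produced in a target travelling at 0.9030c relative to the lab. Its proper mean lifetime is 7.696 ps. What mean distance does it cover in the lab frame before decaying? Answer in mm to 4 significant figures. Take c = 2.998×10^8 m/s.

γ = 1/√(1 − 0.9030²) = 2.32753
Dilated lifetime: Δt = γτ₀ = 2.32753 × 7.696 ps = 17.9126 ps
d = vΔt = 0.9030c × 17.9126 ps = 2.70719×10^8 m/s × 1.79126×10^-11 s = 4.849 mm

d ≈ 4.849 mm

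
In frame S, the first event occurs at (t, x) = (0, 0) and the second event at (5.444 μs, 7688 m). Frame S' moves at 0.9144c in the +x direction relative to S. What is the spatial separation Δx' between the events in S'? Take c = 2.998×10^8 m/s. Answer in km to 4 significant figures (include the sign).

Δx' ≈ 15.30 km

γ = 1/√(1 − 0.9144²) = 2.47028
Δx' = γ(Δx − vΔt) = 2.47028 × (7688 m − 0.9144×(2.998×10^8 m/s)×5.444×10^-6 s)
= 2.47028 × (6195.60 m) = 15.30 km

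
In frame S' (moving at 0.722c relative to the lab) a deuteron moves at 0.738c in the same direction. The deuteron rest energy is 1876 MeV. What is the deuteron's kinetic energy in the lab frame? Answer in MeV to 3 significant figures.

K ≈ 4280 MeV

u_lab = (0.738 + 0.722)/(1 + 0.738×0.722) = 0.952483
γ = 1/√(1 − 0.952483²) = 3.2831
K = (γ − 1)m₀c² = (3.2831 − 1) × 1876 = 2.2831 × 1876 = 4280 MeV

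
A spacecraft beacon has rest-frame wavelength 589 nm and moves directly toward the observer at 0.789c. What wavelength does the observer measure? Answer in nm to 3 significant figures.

Relativistic Doppler: λ_obs = λ_src √((1−β)/(1+β))
= 589 × √(0.21100/1.7890) = 589 × 0.34343 = 202 nm

λ_obs ≈ 202 nm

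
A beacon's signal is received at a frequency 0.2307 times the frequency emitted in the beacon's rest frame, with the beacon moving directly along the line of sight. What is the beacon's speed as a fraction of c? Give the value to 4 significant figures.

f_obs/f_src = √((1−β)/(1+β)) = 0.2307  ⇒  (1−β)/(1+β) = 0.0532225
β = |1 − D²|/(1 + D²) = |1 − 0.0532225|/(1 + 0.0532225) = 0.8989

β ≈ 0.8989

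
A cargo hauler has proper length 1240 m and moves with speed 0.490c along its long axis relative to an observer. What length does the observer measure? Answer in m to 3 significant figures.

γ = 1/√(1 − 0.490²) = 1.1472
Length contraction: L = L₀/γ = 1240/1.1472 = 1080 m

L ≈ 1080 m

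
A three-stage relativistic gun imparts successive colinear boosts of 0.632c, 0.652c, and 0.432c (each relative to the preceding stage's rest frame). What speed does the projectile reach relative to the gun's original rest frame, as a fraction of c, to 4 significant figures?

Compose boost 2: (0.652 + 0.632)/(1 + 0.652×0.632) = 1.284/1.41206 = 0.909307
Compose boost 3: (0.432 + 0.909307)/(1 + 0.432×0.909307) = 1.34131/1.39282 = 0.9630

u ≈ 0.9630c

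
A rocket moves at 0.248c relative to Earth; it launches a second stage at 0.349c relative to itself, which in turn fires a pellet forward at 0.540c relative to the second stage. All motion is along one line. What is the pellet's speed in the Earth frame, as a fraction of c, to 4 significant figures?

Compose boost 2: (0.349 + 0.248)/(1 + 0.349×0.248) = 0.5970/1.08655 = 0.549444
Compose boost 3: (0.540 + 0.549444)/(1 + 0.540×0.549444) = 1.08944/1.29670 = 0.8402

u ≈ 0.8402c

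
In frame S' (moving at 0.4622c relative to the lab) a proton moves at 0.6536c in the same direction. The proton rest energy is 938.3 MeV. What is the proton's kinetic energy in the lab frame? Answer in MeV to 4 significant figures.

u_lab = (0.6536 + 0.4622)/(1 + 0.6536×0.4622) = 0.8569274
γ = 1/√(1 − 0.8569274²) = 1.94010
K = (γ − 1)m₀c² = (1.94010 − 1) × 938.3 = 0.940101 × 938.3 = 882.1 MeV

K ≈ 882.1 MeV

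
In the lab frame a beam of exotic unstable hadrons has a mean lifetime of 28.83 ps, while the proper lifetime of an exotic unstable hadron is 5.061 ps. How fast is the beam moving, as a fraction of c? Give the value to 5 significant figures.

γ = Δt/τ₀ = 28.83/5.061 = 5.696503
β = √(1 − 1/γ²) = √(1 − 1/5.696503²) = 0.98447

β ≈ 0.98447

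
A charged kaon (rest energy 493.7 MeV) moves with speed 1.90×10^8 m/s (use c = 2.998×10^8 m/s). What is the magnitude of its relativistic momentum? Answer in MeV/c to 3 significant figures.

p ≈ 404 MeV/c

β = v/c = 1.90×10^8 / 2.998×10^8 = 0.63376
γ = 1/√(1 − 0.63376²) = 1.2928
p = γβm₀c = 1.2928 × 0.63376 × 493.7 MeV/c = 404 MeV/c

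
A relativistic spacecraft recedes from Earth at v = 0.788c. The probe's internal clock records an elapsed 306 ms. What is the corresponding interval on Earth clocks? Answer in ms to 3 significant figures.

Δt ≈ 497 ms

γ = 1/√(1 − 0.788²) = 1.6242
Time dilation: Δt = γτ₀ = 1.6242 × 306 ms = 497 ms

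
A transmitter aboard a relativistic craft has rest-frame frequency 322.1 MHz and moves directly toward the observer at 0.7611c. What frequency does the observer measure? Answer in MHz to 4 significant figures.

f_obs ≈ 874.5 MHz

Relativistic Doppler: f_obs = f_src √((1+β)/(1−β))
= 322.1 × √(1.76110/0.238900) = 322.1 × 2.71509 = 874.5 MHz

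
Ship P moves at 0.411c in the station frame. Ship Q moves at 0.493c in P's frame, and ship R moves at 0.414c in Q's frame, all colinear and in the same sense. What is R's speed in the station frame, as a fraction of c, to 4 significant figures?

u ≈ 0.8890c

Compose boost 2: (0.493 + 0.411)/(1 + 0.493×0.411) = 0.9040/1.20262 = 0.751690
Compose boost 3: (0.414 + 0.751690)/(1 + 0.414×0.751690) = 1.16569/1.31120 = 0.8890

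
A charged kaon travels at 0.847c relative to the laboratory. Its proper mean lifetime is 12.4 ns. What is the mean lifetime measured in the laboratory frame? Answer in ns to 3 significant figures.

Δt ≈ 23.3 ns

γ = 1/√(1 − 0.847²) = 1.8811
Time dilation: Δt = γτ₀ = 1.8811 × 12.4 ns = 23.3 ns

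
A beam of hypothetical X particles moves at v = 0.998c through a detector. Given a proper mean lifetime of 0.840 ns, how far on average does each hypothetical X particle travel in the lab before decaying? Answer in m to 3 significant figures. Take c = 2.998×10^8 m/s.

γ = 1/√(1 − 0.998²) = 15.819
Dilated lifetime: Δt = γτ₀ = 15.819 × 0.840 ns = 13.288 ns
d = vΔt = 0.998c × 13.288 ns = 2.9920×10^8 m/s × 1.3288×10^-8 s = 3.98 m

d ≈ 3.98 m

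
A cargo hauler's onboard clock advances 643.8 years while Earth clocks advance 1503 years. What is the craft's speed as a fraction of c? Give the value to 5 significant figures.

β ≈ 0.90362

γ = Δt/τ₀ = 1503/643.8 = 2.334576
β = √(1 − 1/γ²) = √(1 − 1/2.334576²) = 0.90362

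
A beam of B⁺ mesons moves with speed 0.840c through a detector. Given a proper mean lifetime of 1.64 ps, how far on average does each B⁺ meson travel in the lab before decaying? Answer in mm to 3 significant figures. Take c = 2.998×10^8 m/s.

d ≈ 0.761 mm

γ = 1/√(1 − 0.840²) = 1.8430
Dilated lifetime: Δt = γτ₀ = 1.8430 × 1.64 ps = 3.0226 ps
d = vΔt = 0.840c × 3.0226 ps = 2.5183×10^8 m/s × 3.0226×10^-12 s = 0.761 mm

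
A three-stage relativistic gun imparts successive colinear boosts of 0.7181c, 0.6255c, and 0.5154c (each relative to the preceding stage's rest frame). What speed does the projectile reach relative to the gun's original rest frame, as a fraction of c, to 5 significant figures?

Compose boost 2: (0.6255 + 0.7181)/(1 + 0.6255×0.7181) = 1.3436/1.449172 = 0.9271504
Compose boost 3: (0.5154 + 0.9271504)/(1 + 0.5154×0.9271504) = 1.442550/1.477853 = 0.97611

u ≈ 0.97611c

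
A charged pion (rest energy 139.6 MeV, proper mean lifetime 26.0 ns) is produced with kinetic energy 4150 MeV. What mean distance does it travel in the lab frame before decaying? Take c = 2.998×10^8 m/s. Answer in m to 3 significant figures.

γ = 1 + K/(m₀c²) = 1 + 4150/139.6 = 30.728
β = √(1 − 1/γ²) = 0.99947
Dilated lifetime: γτ₀ = 30.728 × 26.0 ns = 798.92 ns
d = βc·γτ₀ = 0.99947 × (2.998×10^8 m/s) × 7.9892×10^-7 s = 239 m

d ≈ 239 m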